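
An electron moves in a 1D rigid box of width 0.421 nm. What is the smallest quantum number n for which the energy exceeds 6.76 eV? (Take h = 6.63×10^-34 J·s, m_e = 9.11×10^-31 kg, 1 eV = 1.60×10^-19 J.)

E_1 = h²/(8m_eL²) = 3.403×10^-19 J = 2.127 eV.
Need n² > 6.76/2.127 = 3.178, i.e. n > 1.783.
The smallest integer satisfying this is n = 2.

n = 2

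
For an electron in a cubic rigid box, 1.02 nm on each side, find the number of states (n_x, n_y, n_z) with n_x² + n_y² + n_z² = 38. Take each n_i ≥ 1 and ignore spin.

The level has n_x² + n_y² + n_z² = 38. The ordered positive-integer solutions are (1, 1, 6), (1, 6, 1), (2, 3, 5), (2, 5, 3), (3, 2, 5), (3, 5, 2), (5, 2, 3), (5, 3, 2), (6, 1, 1).
That gives 9 states.

degeneracy = 9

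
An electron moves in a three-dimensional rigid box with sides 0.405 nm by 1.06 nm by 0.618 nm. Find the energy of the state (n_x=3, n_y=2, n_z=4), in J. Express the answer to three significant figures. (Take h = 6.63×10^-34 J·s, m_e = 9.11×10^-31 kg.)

E = 6.05×10^-18 J

For a 3D rectangular well E = (h²/8m_e)·Σ n_i²/L_i² = (6.63×10^-34)²/(8·9.11×10^-31) · [3²/(0.405 nm)² + 2²/(1.06 nm)² + 4²/(0.618 nm)²].
Evaluating gives E = 6.05×10^-18 J.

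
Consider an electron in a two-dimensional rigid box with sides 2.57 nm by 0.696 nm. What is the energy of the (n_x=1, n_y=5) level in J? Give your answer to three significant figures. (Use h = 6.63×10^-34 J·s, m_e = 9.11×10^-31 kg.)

For a 2D rectangular well E = (h²/8m_e)·Σ n_i²/L_i² = (6.63×10^-34)²/(8·9.11×10^-31) · [1²/(2.57 nm)² + 5²/(0.696 nm)²].
Evaluating gives E = 3.12×10^-18 J.

E = 3.12×10^-18 J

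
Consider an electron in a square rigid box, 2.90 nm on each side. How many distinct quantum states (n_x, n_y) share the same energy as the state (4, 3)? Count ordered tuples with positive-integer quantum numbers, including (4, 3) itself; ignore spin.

degeneracy = 2

The level has n_x² + n_y² = 25. The ordered positive-integer solutions are (3, 4), (4, 3).
That gives 2 states.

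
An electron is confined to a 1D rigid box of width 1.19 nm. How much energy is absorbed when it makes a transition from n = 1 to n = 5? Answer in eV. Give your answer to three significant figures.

E_1 = h²/(8m_eL²) = 4.254×10^-20 J.
|ΔE| = |1² − 5²|·E_1 = 24·4.254×10^-20 J = 1.021×10^-18 J = 6.37 eV.

|ΔE| = 6.37 eV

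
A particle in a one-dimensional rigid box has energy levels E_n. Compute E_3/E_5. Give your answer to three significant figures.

0.360

E_n ∝ n², so E_3/E_5 = 3²/5² = 9/25 = 0.360.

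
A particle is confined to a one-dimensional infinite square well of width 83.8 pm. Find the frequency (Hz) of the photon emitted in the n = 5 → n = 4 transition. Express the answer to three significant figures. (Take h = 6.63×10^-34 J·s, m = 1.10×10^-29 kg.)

f = 9.66×10^15 Hz

E_1 = h²/(8mL²) = 7.113×10^-19 J and ΔE = (5² − 4²)E_1 = 6.402×10^-18 J.
f = ΔE/h = 6.402×10^-18/6.63×10^-34 = 9.66×10^15 Hz.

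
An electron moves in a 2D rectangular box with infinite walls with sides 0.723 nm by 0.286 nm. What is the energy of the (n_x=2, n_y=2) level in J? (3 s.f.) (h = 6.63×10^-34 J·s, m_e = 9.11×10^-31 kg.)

For a 2D rectangular well E = (h²/8m_e)·Σ n_i²/L_i² = (6.63×10^-34)²/(8·9.11×10^-31) · [2²/(0.723 nm)² + 2²/(0.286 nm)²].
Evaluating gives E = 3.41×10^-18 J.

E = 3.41×10^-18 J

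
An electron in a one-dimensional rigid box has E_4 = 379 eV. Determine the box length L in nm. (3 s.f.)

From E_n = n²h²/(8m_eL²), L = n·h/√(8m_eE_n).
E_4 = 379 eV = 6.072×10^-17 J, so L = 4·6.626×10^-34/√(8·9.109×10^-31·6.072×10^-17) = 1.26×10^-10 m = 0.126 nm.

L = 0.126 nm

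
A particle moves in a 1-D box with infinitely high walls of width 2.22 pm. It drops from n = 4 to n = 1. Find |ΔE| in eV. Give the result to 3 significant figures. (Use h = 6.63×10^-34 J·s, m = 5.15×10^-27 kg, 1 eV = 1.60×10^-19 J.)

|ΔE| = 203 eV

E_1 = h²/(8mL²) = 2.165×10^-18 J.
|ΔE| = |4² − 1²|·E_1 = 15·2.165×10^-18 J = 3.248×10^-17 J = 203 eV.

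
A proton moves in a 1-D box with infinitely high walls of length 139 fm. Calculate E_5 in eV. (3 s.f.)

E_5 = 2.65×10^5 eV

For an infinite well E_n = n²h²/(8m_pL²), so E_1 = h²/(8m_pL²) = (6.626×10^-34)²/(8·1.673×10^-27·(1.39×10^-13 m)²) = 1.698×10^-15 J.
Then E_5 = 5²·E_1 = 25·1.698×10^-15 J = 4.245×10^-14 J.
Converting, E_5 = 4.245×10^-14 J / (1.602×10^-19 J/eV) = 2.65×10^5 eV.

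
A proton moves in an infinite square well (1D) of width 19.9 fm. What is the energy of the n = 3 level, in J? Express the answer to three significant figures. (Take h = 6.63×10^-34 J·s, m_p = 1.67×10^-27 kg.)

E_3 = 7.48×10^-13 J

For an infinite well E_n = n²h²/(8m_pL²), so E_1 = h²/(8m_pL²) = (6.63×10^-34)²/(8·1.67×10^-27·(1.99×10^-14 m)²) = 8.308×10^-14 J.
Then E_3 = 3²·E_1 = 9·8.308×10^-14 J = 7.48×10^-13 J.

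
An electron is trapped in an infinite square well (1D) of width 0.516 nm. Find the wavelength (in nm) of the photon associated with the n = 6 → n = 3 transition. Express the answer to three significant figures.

E_1 = h²/(8m_eL²) = 2.263×10^-19 J, so ΔE = (6² − 3²)E_1 = 6.110×10^-18 J.
λ = hc/ΔE = (6.626×10^-34·2.998×10^8)/6.110×10^-18 = 3.25×10^-8 m = 32.5 nm.

λ = 32.5 nm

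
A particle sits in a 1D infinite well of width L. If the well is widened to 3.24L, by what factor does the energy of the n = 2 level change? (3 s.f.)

0.0953

E_n ∝ 1/L², so the energy scales by 1/3.24² = 0.0953.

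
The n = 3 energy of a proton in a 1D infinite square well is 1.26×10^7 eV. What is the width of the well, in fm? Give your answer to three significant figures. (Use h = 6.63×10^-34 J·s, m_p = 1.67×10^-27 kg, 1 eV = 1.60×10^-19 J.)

From E_n = n²h²/(8m_pL²), L = n·h/√(8m_pE_n).
E_3 = 1.26×10^7 eV = 2.016×10^-12 J, so L = 3·6.63×10^-34/√(8·1.67×10^-27·2.016×10^-12) = 1.21×10^-14 m = 12.1 fm.

L = 12.1 fm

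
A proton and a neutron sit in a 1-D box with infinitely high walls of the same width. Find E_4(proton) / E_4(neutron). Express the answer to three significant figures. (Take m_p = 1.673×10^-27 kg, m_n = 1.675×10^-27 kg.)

1.00

E_n ∝ 1/m at fixed n and L, so the ratio is m_n/m_p = 1.675×10^-27/1.673×10^-27 = 1.00.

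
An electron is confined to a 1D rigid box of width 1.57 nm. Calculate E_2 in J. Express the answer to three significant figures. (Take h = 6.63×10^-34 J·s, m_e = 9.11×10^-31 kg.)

For an infinite well E_n = n²h²/(8m_eL²), so E_1 = h²/(8m_eL²) = (6.63×10^-34)²/(8·9.11×10^-31·(1.57×10^-9 m)²) = 2.447×10^-20 J.
Then E_2 = 2²·E_1 = 4·2.447×10^-20 J = 9.79×10^-20 J.

E_2 = 9.79×10^-20 J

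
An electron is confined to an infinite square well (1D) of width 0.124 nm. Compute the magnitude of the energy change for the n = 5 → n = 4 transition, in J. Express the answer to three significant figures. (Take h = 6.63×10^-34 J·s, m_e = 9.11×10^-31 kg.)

|ΔE| = 3.53×10^-17 J

E_1 = h²/(8m_eL²) = 3.923×10^-18 J.
|ΔE| = |5² − 4²|·E_1 = 9·3.923×10^-18 J = 3.53×10^-17 J.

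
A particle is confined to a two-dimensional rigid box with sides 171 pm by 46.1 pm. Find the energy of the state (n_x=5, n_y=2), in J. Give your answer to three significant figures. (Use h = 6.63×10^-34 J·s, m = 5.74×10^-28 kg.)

For a 2D rectangular well E = (h²/8m)·Σ n_i²/L_i² = (6.63×10^-34)²/(8·5.74×10^-28) · [5²/(171 pm)² + 2²/(46.1 pm)²].
Evaluating gives E = 2.62×10^-19 J.

E = 2.62×10^-19 J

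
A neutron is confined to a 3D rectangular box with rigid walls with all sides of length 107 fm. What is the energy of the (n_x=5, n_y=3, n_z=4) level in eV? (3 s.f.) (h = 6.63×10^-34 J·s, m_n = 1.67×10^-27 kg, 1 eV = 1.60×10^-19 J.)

For a 3D rectangular well E = (h²/8m_n)·Σ n_i²/L_i² = (6.63×10^-34)²/(8·1.67×10^-27) · [5²/(107 fm)² + 3²/(107 fm)² + 4²/(107 fm)²].
Evaluating gives E = 1.437×10^-13 J = 8.98×10^5 eV.

E = 8.98×10^5 eV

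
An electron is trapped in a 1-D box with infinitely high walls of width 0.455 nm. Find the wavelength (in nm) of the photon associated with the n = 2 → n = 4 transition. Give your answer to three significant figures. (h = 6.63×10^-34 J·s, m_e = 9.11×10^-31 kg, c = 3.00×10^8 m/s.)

λ = 56.9 nm

E_1 = h²/(8m_eL²) = 2.913×10^-19 J, so ΔE = (4² − 2²)E_1 = 3.496×10^-18 J.
λ = hc/ΔE = (6.63×10^-34·3.00×10^8)/3.496×10^-18 = 5.69×10^-8 m = 56.9 nm.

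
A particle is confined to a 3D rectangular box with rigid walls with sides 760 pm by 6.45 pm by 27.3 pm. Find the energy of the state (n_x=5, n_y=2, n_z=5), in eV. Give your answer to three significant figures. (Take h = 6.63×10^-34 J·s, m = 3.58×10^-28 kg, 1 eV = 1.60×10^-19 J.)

E = 124 eV

For a 3D rectangular well E = (h²/8m)·Σ n_i²/L_i² = (6.63×10^-34)²/(8·3.58×10^-28) · [5²/(760 pm)² + 2²/(6.45 pm)² + 5²/(27.3 pm)²].
Evaluating gives E = 1.991×10^-17 J = 124 eV.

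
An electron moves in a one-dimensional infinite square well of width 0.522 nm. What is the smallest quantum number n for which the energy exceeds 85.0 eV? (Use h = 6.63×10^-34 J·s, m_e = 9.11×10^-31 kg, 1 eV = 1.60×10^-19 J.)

n = 8

E_1 = h²/(8m_eL²) = 2.213×10^-19 J = 1.383 eV.
Need n² > 85.0/1.383 = 61.46, i.e. n > 7.840.
The smallest integer satisfying this is n = 8.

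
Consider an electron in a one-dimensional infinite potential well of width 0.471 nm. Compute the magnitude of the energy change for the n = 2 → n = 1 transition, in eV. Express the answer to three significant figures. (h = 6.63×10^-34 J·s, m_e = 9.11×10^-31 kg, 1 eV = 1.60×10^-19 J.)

|ΔE| = 5.10 eV

E_1 = h²/(8m_eL²) = 2.719×10^-19 J.
|ΔE| = |2² − 1²|·E_1 = 3·2.719×10^-19 J = 8.157×10^-19 J = 5.10 eV.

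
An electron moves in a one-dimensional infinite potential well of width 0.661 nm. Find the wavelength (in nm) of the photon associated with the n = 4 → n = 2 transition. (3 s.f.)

λ = 120 nm

E_1 = h²/(8m_eL²) = 1.379×10^-19 J, so ΔE = (4² − 2²)E_1 = 1.655×10^-18 J.
λ = hc/ΔE = (6.626×10^-34·2.998×10^8)/1.655×10^-18 = 1.20×10^-7 m = 120 nm.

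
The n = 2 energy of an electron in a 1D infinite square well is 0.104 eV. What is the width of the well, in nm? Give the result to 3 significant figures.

From E_n = n²h²/(8m_eL²), L = n·h/√(8m_eE_n).
E_2 = 0.104 eV = 1.666×10^-20 J, so L = 2·6.626×10^-34/√(8·9.109×10^-31·1.666×10^-20) = 3.80×10^-9 m = 3.80 nm.

L = 3.80 nm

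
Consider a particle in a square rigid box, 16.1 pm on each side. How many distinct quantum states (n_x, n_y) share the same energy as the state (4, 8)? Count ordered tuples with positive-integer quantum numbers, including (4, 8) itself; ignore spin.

The level has n_x² + n_y² = 80. The ordered positive-integer solutions are (4, 8), (8, 4).
That gives 2 states.

degeneracy = 2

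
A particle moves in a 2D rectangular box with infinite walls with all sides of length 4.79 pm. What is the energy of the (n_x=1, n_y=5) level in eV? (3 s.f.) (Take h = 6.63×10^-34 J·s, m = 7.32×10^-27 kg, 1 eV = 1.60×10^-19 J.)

For a 2D rectangular well E = (h²/8m)·Σ n_i²/L_i² = (6.63×10^-34)²/(8·7.32×10^-27) · [1²/(4.79 pm)² + 5²/(4.79 pm)²].
Evaluating gives E = 8.506×10^-18 J = 53.2 eV.

E = 53.2 eV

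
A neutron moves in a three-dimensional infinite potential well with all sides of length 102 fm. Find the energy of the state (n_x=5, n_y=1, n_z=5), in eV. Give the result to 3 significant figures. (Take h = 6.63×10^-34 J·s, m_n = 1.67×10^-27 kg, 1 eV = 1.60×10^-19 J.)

E = 1.01×10^6 eV

For a 3D rectangular well E = (h²/8m_n)·Σ n_i²/L_i² = (6.63×10^-34)²/(8·1.67×10^-27) · [5²/(102 fm)² + 1²/(102 fm)² + 5²/(102 fm)²].
Evaluating gives E = 1.613×10^-13 J = 1.01×10^6 eV.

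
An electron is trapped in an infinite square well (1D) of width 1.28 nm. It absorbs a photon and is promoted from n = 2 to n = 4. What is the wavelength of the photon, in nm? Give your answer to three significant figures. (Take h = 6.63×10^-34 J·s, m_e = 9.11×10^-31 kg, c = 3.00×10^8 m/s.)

λ = 450 nm

E_1 = h²/(8m_eL²) = 3.681×10^-20 J, so ΔE = (4² − 2²)E_1 = 4.417×10^-19 J.
λ = hc/ΔE = (6.63×10^-34·3.00×10^8)/4.417×10^-19 = 4.50×10^-7 m = 450 nm.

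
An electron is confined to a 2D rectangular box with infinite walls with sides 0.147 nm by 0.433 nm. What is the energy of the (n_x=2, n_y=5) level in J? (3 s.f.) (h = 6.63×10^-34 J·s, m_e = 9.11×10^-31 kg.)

For a 2D rectangular well E = (h²/8m_e)·Σ n_i²/L_i² = (6.63×10^-34)²/(8·9.11×10^-31) · [2²/(0.147 nm)² + 5²/(0.433 nm)²].
Evaluating gives E = 1.92×10^-17 J.

E = 1.92×10^-17 J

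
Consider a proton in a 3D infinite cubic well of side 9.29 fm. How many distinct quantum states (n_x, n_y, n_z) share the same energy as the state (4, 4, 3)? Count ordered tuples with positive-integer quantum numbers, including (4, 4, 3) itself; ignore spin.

The level has n_x² + n_y² + n_z² = 41. The ordered positive-integer solutions are (1, 2, 6), (1, 6, 2), (2, 1, 6), (2, 6, 1), (3, 4, 4), (4, 3, 4), (4, 4, 3), (6, 1, 2), (6, 2, 1).
That gives 9 states.

degeneracy = 9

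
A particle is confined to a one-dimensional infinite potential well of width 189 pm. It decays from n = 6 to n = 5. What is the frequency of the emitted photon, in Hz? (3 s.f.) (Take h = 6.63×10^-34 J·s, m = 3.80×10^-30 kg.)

f = 6.72×10^15 Hz

E_1 = h²/(8mL²) = 4.048×10^-19 J and ΔE = (6² − 5²)E_1 = 4.453×10^-18 J.
f = ΔE/h = 4.453×10^-18/6.63×10^-34 = 6.72×10^15 Hz.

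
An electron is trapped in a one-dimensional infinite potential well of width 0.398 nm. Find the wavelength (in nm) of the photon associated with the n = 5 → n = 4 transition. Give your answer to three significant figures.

E_1 = h²/(8m_eL²) = 3.803×10^-19 J, so ΔE = (5² − 4²)E_1 = 3.423×10^-18 J.
λ = hc/ΔE = (6.626×10^-34·2.998×10^8)/3.423×10^-18 = 5.80×10^-8 m = 58.0 nm.

λ = 58.0 nm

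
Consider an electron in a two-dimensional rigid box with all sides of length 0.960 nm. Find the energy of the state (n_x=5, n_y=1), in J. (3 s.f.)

For a 2D rectangular well E = (h²/8m_e)·Σ n_i²/L_i² = (6.626×10^-34)²/(8·9.109×10^-31) · [5²/(0.960 nm)² + 1²/(0.960 nm)²].
Evaluating gives E = 1.70×10^-18 J.

E = 1.70×10^-18 J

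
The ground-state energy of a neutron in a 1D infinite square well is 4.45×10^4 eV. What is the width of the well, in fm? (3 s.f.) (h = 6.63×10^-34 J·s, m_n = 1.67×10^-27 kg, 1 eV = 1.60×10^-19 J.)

L = 68.0 fm

From E_n = n²h²/(8m_nL²), L = n·h/√(8m_nE_n).
E_1 = 4.45×10^4 eV = 7.120×10^-15 J, so L = 1·6.63×10^-34/√(8·1.67×10^-27·7.120×10^-15) = 6.80×10^-14 m = 68.0 fm.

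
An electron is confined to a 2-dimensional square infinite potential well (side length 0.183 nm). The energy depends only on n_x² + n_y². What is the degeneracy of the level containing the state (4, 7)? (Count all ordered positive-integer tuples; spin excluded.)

degeneracy = 4

The level has n_x² + n_y² = 65. The ordered positive-integer solutions are (1, 8), (4, 7), (7, 4), (8, 1).
That gives 4 states.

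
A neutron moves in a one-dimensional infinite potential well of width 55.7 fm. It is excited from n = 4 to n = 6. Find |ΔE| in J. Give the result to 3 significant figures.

|ΔE| = 2.11×10^-13 J

E_1 = h²/(8m_nL²) = 1.056×10^-14 J.
|ΔE| = |4² − 6²|·E_1 = 20·1.056×10^-14 J = 2.11×10^-13 J.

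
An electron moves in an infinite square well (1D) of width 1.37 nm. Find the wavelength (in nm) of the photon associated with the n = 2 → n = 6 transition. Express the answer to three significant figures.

λ = 193 nm

E_1 = h²/(8m_eL²) = 3.210×10^-20 J, so ΔE = (6² − 2²)E_1 = 1.027×10^-18 J.
λ = hc/ΔE = (6.626×10^-34·2.998×10^8)/1.027×10^-18 = 1.93×10^-7 m = 193 nm.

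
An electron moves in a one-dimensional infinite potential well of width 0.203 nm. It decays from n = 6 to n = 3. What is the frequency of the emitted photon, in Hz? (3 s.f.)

E_1 = h²/(8m_eL²) = 1.462×10^-18 J and ΔE = (6² − 3²)E_1 = 3.947×10^-17 J.
f = ΔE/h = 3.947×10^-17/6.626×10^-34 = 5.96×10^16 Hz.

f = 5.96×10^16 Hz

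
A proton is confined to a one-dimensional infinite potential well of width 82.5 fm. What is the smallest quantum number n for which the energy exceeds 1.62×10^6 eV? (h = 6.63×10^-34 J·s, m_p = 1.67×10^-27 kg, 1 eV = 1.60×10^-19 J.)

E_1 = h²/(8m_pL²) = 4.834×10^-15 J = 3.021×10^4 eV.
Need n² > 1.62×10^6/3.021×10^4 = 53.62, i.e. n > 7.323.
The smallest integer satisfying this is n = 8.

n = 8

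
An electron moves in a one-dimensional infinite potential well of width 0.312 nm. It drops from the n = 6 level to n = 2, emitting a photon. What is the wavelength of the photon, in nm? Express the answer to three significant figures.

E_1 = h²/(8m_eL²) = 6.189×10^-19 J, so ΔE = (6² − 2²)E_1 = 1.980×10^-17 J.
λ = hc/ΔE = (6.626×10^-34·2.998×10^8)/1.980×10^-17 = 1.00×10^-8 m = 10.0 nm.

λ = 10.0 nm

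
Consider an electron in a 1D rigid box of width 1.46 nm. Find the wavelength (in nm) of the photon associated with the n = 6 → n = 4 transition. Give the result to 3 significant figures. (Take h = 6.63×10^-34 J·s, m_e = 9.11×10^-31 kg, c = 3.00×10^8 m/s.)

λ = 351 nm

E_1 = h²/(8m_eL²) = 2.830×10^-20 J, so ΔE = (6² − 4²)E_1 = 5.660×10^-19 J.
λ = hc/ΔE = (6.63×10^-34·3.00×10^8)/5.660×10^-19 = 3.51×10^-7 m = 351 nm.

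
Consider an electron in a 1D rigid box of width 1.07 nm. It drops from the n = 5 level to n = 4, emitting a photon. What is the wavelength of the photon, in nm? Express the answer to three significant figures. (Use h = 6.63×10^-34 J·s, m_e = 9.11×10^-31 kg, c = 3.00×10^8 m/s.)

E_1 = h²/(8m_eL²) = 5.268×10^-20 J, so ΔE = (5² − 4²)E_1 = 4.741×10^-19 J.
λ = hc/ΔE = (6.63×10^-34·3.00×10^8)/4.741×10^-19 = 4.20×10^-7 m = 420 nm.

λ = 420 nm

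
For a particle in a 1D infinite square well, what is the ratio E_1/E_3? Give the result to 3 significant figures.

E_n ∝ n², so E_1/E_3 = 1²/3² = 1/9 = 0.111.

0.111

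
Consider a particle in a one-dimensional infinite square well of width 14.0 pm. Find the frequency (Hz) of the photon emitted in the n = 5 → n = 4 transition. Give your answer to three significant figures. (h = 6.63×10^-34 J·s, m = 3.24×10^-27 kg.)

E_1 = h²/(8mL²) = 8.652×10^-20 J and ΔE = (5² − 4²)E_1 = 7.787×10^-19 J.
f = ΔE/h = 7.787×10^-19/6.63×10^-34 = 1.17×10^15 Hz.

f = 1.17×10^15 Hz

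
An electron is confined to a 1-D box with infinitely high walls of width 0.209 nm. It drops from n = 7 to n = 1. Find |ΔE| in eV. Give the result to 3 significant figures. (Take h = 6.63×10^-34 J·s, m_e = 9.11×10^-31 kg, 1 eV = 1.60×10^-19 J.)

E_1 = h²/(8m_eL²) = 1.381×10^-18 J.
|ΔE| = |7² − 1²|·E_1 = 48·1.381×10^-18 J = 6.629×10^-17 J = 414 eV.

|ΔE| = 414 eV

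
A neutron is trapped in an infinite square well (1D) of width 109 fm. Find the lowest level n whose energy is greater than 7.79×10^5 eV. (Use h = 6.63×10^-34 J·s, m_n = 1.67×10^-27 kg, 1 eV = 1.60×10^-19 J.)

E_1 = h²/(8m_nL²) = 2.769×10^-15 J = 1.731×10^4 eV.
Need n² > 7.79×10^5/1.731×10^4 = 45.00, i.e. n > 6.708.
The smallest integer satisfying this is n = 7.

n = 7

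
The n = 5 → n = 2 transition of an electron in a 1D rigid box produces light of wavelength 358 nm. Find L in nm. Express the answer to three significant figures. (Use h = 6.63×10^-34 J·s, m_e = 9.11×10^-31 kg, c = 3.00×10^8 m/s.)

The photon carries ΔE = hc/λ = 6.63×10^-34·3.00×10^8/3.58×10^-7 m = 5.556×10^-19 J.
Since ΔE = (5² − 2²)E_1, E_1 = 2.646×10^-20 J, and L = h/√(8m_eE_1) = 1.51×10^-9 m = 1.51 nm.

L = 1.51 nm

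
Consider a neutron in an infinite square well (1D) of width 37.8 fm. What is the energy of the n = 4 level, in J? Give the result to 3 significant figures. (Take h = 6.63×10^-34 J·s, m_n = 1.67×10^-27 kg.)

For an infinite well E_n = n²h²/(8m_nL²), so E_1 = h²/(8m_nL²) = (6.63×10^-34)²/(8·1.67×10^-27·(3.78×10^-14 m)²) = 2.303×10^-14 J.
Then E_4 = 4²·E_1 = 16·2.303×10^-14 J = 3.68×10^-13 J.

E_4 = 3.68×10^-13 J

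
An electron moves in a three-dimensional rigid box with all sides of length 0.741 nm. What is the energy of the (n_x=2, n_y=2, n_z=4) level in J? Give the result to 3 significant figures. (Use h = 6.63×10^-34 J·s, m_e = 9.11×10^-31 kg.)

For a 3D rectangular well E = (h²/8m_e)·Σ n_i²/L_i² = (6.63×10^-34)²/(8·9.11×10^-31) · [2²/(0.741 nm)² + 2²/(0.741 nm)² + 4²/(0.741 nm)²].
Evaluating gives E = 2.64×10^-18 J.

E = 2.64×10^-18 J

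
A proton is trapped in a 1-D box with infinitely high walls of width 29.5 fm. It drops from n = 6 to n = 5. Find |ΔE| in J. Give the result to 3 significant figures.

|ΔE| = 4.15×10^-13 J

E_1 = h²/(8m_pL²) = 3.769×10^-14 J.
|ΔE| = |6² − 5²|·E_1 = 11·3.769×10^-14 J = 4.15×10^-13 J.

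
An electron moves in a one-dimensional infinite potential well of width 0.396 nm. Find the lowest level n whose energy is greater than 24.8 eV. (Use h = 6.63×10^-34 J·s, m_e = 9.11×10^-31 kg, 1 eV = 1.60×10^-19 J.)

n = 4

E_1 = h²/(8m_eL²) = 3.846×10^-19 J = 2.404 eV.
Need n² > 24.8/2.404 = 10.32, i.e. n > 3.212.
The smallest integer satisfying this is n = 4.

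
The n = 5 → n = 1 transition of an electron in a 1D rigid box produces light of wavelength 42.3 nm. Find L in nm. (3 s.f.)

The photon carries ΔE = hc/λ = 6.626×10^-34·2.998×10^8/4.23×10^-8 m = 4.696×10^-18 J.
Since ΔE = (5² − 1²)E_1, E_1 = 1.957×10^-19 J, and L = h/√(8m_eE_1) = 5.55×10^-10 m = 0.555 nm.

L = 0.555 nm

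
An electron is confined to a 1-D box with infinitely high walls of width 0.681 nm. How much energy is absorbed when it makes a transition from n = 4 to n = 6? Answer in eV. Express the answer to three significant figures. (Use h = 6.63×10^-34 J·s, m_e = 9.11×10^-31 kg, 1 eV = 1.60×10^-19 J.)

E_1 = h²/(8m_eL²) = 1.301×10^-19 J.
|ΔE| = |4² − 6²|·E_1 = 20·1.301×10^-19 J = 2.602×10^-18 J = 16.3 eV.

|ΔE| = 16.3 eV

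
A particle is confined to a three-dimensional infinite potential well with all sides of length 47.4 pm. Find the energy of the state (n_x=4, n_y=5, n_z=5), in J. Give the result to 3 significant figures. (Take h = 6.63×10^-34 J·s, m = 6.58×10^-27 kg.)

E = 2.45×10^-19 J

For a 3D rectangular well E = (h²/8m)·Σ n_i²/L_i² = (6.63×10^-34)²/(8·6.58×10^-27) · [4²/(47.4 pm)² + 5²/(47.4 pm)² + 5²/(47.4 pm)²].
Evaluating gives E = 2.45×10^-19 J.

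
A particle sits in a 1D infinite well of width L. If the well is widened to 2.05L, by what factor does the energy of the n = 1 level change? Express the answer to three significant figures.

0.238

E_n ∝ 1/L², so the energy scales by 1/2.05² = 0.238.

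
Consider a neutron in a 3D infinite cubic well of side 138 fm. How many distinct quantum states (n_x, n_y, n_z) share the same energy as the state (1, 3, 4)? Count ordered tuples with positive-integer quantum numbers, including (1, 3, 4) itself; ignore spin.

degeneracy = 6

The level has n_x² + n_y² + n_z² = 26. The ordered positive-integer solutions are (1, 3, 4), (1, 4, 3), (3, 1, 4), (3, 4, 1), (4, 1, 3), (4, 3, 1).
That gives 6 states.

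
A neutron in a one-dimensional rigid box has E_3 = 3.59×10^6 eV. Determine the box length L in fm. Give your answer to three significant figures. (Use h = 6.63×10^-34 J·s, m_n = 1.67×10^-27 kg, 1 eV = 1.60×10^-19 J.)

L = 22.7 fm

From E_n = n²h²/(8m_nL²), L = n·h/√(8m_nE_n).
E_3 = 3.59×10^6 eV = 5.744×10^-13 J, so L = 3·6.63×10^-34/√(8·1.67×10^-27·5.744×10^-13) = 2.27×10^-14 m = 22.7 fm.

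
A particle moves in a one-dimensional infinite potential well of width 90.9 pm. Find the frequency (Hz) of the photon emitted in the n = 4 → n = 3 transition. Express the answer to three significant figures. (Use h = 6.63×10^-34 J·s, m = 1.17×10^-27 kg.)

f = 6.00×10^13 Hz

E_1 = h²/(8mL²) = 5.684×10^-21 J and ΔE = (4² − 3²)E_1 = 3.979×10^-20 J.
f = ΔE/h = 3.979×10^-20/6.63×10^-34 = 6.00×10^13 Hz.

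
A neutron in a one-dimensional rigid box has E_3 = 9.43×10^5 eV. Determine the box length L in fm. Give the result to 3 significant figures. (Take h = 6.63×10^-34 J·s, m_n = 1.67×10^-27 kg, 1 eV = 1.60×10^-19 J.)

From E_n = n²h²/(8m_nL²), L = n·h/√(8m_nE_n).
E_3 = 9.43×10^5 eV = 1.509×10^-13 J, so L = 3·6.63×10^-34/√(8·1.67×10^-27·1.509×10^-13) = 4.43×10^-14 m = 44.3 fm.

L = 44.3 fm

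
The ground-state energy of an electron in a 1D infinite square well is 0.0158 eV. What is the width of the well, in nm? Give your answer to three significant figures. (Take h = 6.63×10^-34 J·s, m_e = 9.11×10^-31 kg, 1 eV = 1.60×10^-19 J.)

From E_n = n²h²/(8m_eL²), L = n·h/√(8m_eE_n).
E_1 = 0.0158 eV = 2.528×10^-21 J, so L = 1·6.63×10^-34/√(8·9.11×10^-31·2.528×10^-21) = 4.88×10^-9 m = 4.88 nm.

L = 4.88 nm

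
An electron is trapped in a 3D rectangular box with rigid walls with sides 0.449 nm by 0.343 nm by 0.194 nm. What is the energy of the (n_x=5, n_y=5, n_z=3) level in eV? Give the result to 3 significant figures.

E = 216 eV

For a 3D rectangular well E = (h²/8m_e)·Σ n_i²/L_i² = (6.626×10^-34)²/(8·9.109×10^-31) · [5²/(0.449 nm)² + 5²/(0.343 nm)² + 3²/(0.194 nm)²].
Evaluating gives E = 3.468×10^-17 J = 216 eV.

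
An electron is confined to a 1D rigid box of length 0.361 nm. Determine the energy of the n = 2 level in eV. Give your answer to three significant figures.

E_2 = 11.5 eV

For an infinite well E_n = n²h²/(8m_eL²), so E_1 = h²/(8m_eL²) = (6.626×10^-34)²/(8·9.109×10^-31·(3.61×10^-10 m)²) = 4.623×10^-19 J.
Then E_2 = 2²·E_1 = 4·4.623×10^-19 J = 1.849×10^-18 J.
Converting, E_2 = 1.849×10^-18 J / (1.602×10^-19 J/eV) = 11.5 eV.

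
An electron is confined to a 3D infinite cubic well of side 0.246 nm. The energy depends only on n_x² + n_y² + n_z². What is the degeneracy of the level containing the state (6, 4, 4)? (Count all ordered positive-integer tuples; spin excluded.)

degeneracy = 3

The level has n_x² + n_y² + n_z² = 68. The ordered positive-integer solutions are (4, 4, 6), (4, 6, 4), (6, 4, 4).
That gives 3 states.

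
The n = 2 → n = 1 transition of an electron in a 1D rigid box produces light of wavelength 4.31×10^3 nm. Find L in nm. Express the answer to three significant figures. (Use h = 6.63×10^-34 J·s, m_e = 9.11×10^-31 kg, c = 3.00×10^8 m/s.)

L = 1.98 nm

The photon carries ΔE = hc/λ = 6.63×10^-34·3.00×10^8/4.31×10^-6 m = 4.615×10^-20 J.
Since ΔE = (2² − 1²)E_1, E_1 = 1.538×10^-20 J, and L = h/√(8m_eE_1) = 1.98×10^-9 m = 1.98 nm.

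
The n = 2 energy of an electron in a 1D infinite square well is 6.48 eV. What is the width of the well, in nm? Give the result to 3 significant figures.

From E_n = n²h²/(8m_eL²), L = n·h/√(8m_eE_n).
E_2 = 6.48 eV = 1.038×10^-18 J, so L = 2·6.626×10^-34/√(8·9.109×10^-31·1.038×10^-18) = 4.82×10^-10 m = 0.482 nm.

L = 0.482 nm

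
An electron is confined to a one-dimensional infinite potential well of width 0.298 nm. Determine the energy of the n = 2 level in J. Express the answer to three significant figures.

For an infinite well E_n = n²h²/(8m_eL²), so E_1 = h²/(8m_eL²) = (6.626×10^-34)²/(8·9.109×10^-31·(2.98×10^-10 m)²) = 6.784×10^-19 J.
Then E_2 = 2²·E_1 = 4·6.784×10^-19 J = 2.71×10^-18 J.

E_2 = 2.71×10^-18 J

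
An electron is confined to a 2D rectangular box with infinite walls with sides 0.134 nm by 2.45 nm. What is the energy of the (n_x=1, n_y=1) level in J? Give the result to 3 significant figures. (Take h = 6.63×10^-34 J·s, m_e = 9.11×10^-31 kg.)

E = 3.37×10^-18 J

For a 2D rectangular well E = (h²/8m_e)·Σ n_i²/L_i² = (6.63×10^-34)²/(8·9.11×10^-31) · [1²/(0.134 nm)² + 1²/(2.45 nm)²].
Evaluating gives E = 3.37×10^-18 J.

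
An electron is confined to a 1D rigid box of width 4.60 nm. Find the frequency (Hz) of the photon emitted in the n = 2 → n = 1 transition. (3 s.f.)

E_1 = h²/(8m_eL²) = 2.847×10^-21 J and ΔE = (2² − 1²)E_1 = 8.541×10^-21 J.
f = ΔE/h = 8.541×10^-21/6.626×10^-34 = 1.29×10^13 Hz.

f = 1.29×10^13 Hz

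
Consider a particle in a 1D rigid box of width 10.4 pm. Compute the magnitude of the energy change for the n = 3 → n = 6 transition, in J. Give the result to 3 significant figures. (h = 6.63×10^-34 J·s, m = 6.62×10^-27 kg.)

|ΔE| = 2.07×10^-18 J

E_1 = h²/(8mL²) = 7.674×10^-20 J.
|ΔE| = |3² − 6²|·E_1 = 27·7.674×10^-20 J = 2.07×10^-18 J.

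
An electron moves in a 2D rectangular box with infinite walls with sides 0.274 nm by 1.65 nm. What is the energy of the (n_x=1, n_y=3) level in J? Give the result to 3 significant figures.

E = 1.00×10^-18 J

For a 2D rectangular well E = (h²/8m_e)·Σ n_i²/L_i² = (6.626×10^-34)²/(8·9.109×10^-31) · [1²/(0.274 nm)² + 3²/(1.65 nm)²].
Evaluating gives E = 1.00×10^-18 J.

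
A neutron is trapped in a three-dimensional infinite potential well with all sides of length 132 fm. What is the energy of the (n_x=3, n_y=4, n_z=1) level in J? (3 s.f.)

For a 3D rectangular well E = (h²/8m_n)·Σ n_i²/L_i² = (6.626×10^-34)²/(8·1.675×10^-27) · [3²/(132 fm)² + 4²/(132 fm)² + 1²/(132 fm)²].
Evaluating gives E = 4.89×10^-14 J.

E = 4.89×10^-14 J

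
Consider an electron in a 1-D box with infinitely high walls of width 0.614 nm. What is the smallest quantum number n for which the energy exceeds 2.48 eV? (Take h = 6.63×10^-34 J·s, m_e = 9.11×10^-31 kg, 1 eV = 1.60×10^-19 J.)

E_1 = h²/(8m_eL²) = 1.600×10^-19 J = 1.000 eV.
Need n² > 2.48/1.000 = 2.480, i.e. n > 1.575.
The smallest integer satisfying this is n = 2.

n = 2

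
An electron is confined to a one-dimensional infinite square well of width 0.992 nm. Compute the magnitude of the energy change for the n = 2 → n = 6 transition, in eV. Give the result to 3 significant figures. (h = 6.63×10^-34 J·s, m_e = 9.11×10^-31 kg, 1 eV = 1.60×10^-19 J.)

E_1 = h²/(8m_eL²) = 6.129×10^-20 J.
|ΔE| = |2² − 6²|·E_1 = 32·6.129×10^-20 J = 1.961×10^-18 J = 12.3 eV.

|ΔE| = 12.3 eV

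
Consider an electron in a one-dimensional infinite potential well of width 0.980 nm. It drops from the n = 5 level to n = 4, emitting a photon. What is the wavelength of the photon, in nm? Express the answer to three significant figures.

E_1 = h²/(8m_eL²) = 6.273×10^-20 J, so ΔE = (5² − 4²)E_1 = 5.646×10^-19 J.
λ = hc/ΔE = (6.626×10^-34·2.998×10^8)/5.646×10^-19 = 3.52×10^-7 m = 352 nm.

λ = 352 nm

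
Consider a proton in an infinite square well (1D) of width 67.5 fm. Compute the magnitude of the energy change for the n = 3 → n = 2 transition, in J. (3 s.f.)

E_1 = h²/(8m_pL²) = 7.200×10^-15 J.
|ΔE| = |3² − 2²|·E_1 = 5·7.200×10^-15 J = 3.60×10^-14 J.

|ΔE| = 3.60×10^-14 J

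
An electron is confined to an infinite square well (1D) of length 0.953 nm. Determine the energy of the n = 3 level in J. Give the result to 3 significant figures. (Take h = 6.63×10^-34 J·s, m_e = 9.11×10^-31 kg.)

E_3 = 5.98×10^-19 J

For an infinite well E_n = n²h²/(8m_eL²), so E_1 = h²/(8m_eL²) = (6.63×10^-34)²/(8·9.11×10^-31·(9.53×10^-10 m)²) = 6.641×10^-20 J.
Then E_3 = 3²·E_1 = 9·6.641×10^-20 J = 5.98×10^-19 J.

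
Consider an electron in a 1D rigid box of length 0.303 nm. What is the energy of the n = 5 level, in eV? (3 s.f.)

For an infinite well E_n = n²h²/(8m_eL²), so E_1 = h²/(8m_eL²) = (6.626×10^-34)²/(8·9.109×10^-31·(3.03×10^-10 m)²) = 6.562×10^-19 J.
Then E_5 = 5²·E_1 = 25·6.562×10^-19 J = 1.641×10^-17 J.
Converting, E_5 = 1.641×10^-17 J / (1.602×10^-19 J/eV) = 102 eV.

E_5 = 102 eV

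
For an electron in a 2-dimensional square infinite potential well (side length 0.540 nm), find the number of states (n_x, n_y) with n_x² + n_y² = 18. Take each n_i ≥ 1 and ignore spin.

The level has n_x² + n_y² = 18. The ordered positive-integer solutions are (3, 3).
That gives 1 state.

degeneracy = 1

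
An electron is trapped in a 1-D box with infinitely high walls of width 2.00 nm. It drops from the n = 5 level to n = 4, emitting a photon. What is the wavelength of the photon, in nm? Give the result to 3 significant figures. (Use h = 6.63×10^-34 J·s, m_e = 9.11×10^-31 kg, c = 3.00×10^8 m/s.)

E_1 = h²/(8m_eL²) = 1.508×10^-20 J, so ΔE = (5² − 4²)E_1 = 1.357×10^-19 J.
λ = hc/ΔE = (6.63×10^-34·3.00×10^8)/1.357×10^-19 = 1.47×10^-6 m = 1.47×10^3 nm.

λ = 1.47×10^3 nm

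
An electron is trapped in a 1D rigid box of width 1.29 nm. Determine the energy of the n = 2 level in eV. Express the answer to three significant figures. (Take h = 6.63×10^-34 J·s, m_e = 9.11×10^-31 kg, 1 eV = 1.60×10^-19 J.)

E_2 = 0.906 eV

For an infinite well E_n = n²h²/(8m_eL²), so E_1 = h²/(8m_eL²) = (6.63×10^-34)²/(8·9.11×10^-31·(1.29×10^-9 m)²) = 3.624×10^-20 J.
Then E_2 = 2²·E_1 = 4·3.624×10^-20 J = 1.450×10^-19 J.
Converting, E_2 = 1.450×10^-19 J / (1.60×10^-19 J/eV) = 0.906 eV.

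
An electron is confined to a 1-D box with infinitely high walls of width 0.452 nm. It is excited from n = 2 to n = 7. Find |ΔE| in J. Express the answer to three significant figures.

E_1 = h²/(8m_eL²) = 2.949×10^-19 J.
|ΔE| = |2² − 7²|·E_1 = 45·2.949×10^-19 J = 1.33×10^-17 J.

|ΔE| = 1.33×10^-17 J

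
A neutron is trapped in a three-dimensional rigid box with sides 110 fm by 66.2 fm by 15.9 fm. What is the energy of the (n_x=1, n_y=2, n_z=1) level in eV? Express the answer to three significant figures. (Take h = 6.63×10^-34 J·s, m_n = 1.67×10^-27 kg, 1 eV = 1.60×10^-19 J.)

For a 3D rectangular well E = (h²/8m_n)·Σ n_i²/L_i² = (6.63×10^-34)²/(8·1.67×10^-27) · [1²/(110 fm)² + 2²/(66.2 fm)² + 1²/(15.9 fm)²].
Evaluating gives E = 1.629×10^-13 J = 1.02×10^6 eV.

E = 1.02×10^6 eV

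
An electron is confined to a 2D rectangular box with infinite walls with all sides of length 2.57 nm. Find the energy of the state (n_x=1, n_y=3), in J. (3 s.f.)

For a 2D rectangular well E = (h²/8m_e)·Σ n_i²/L_i² = (6.626×10^-34)²/(8·9.109×10^-31) · [1²/(2.57 nm)² + 3²/(2.57 nm)²].
Evaluating gives E = 9.12×10^-20 J.

E = 9.12×10^-20 J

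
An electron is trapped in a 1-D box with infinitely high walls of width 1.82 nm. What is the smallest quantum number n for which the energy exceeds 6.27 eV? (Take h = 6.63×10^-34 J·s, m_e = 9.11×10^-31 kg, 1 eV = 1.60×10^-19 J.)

E_1 = h²/(8m_eL²) = 1.821×10^-20 J = 0.1138 eV.
Need n² > 6.27/0.1138 = 55.10, i.e. n > 7.423.
The smallest integer satisfying this is n = 8.

n = 8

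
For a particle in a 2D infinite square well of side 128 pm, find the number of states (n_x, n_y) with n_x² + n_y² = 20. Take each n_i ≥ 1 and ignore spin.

The level has n_x² + n_y² = 20. The ordered positive-integer solutions are (2, 4), (4, 2).
That gives 2 states.

degeneracy = 2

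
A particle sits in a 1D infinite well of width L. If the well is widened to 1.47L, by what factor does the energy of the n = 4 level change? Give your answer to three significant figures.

E_n ∝ 1/L², so the energy scales by 1/1.47² = 0.463.

0.463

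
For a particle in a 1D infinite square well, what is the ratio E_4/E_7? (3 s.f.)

E_n ∝ n², so E_4/E_7 = 4²/7² = 16/49 = 0.327.

0.327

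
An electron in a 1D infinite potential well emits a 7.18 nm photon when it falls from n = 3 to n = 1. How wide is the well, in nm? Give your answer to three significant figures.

L = 0.132 nm

The photon carries ΔE = hc/λ = 6.626×10^-34·2.998×10^8/7.18×10^-9 m = 2.767×10^-17 J.
Since ΔE = (3² − 1²)E_1, E_1 = 3.459×10^-18 J, and L = h/√(8m_eE_1) = 1.32×10^-10 m = 0.132 nm.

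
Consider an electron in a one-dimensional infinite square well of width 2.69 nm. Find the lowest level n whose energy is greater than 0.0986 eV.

n = 2

E_1 = h²/(8m_eL²) = 8.326×10^-21 J = 0.05197 eV.
Need n² > 0.0986/0.05197 = 1.897, i.e. n > 1.377.
The smallest integer satisfying this is n = 2.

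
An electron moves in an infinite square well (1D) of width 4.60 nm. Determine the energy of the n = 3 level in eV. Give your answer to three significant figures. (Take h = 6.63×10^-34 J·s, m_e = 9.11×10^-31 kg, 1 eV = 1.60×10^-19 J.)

For an infinite well E_n = n²h²/(8m_eL²), so E_1 = h²/(8m_eL²) = (6.63×10^-34)²/(8·9.11×10^-31·(4.60×10^-9 m)²) = 2.850×10^-21 J.
Then E_3 = 3²·E_1 = 9·2.850×10^-21 J = 2.565×10^-20 J.
Converting, E_3 = 2.565×10^-20 J / (1.60×10^-19 J/eV) = 0.160 eV.

E_3 = 0.160 eV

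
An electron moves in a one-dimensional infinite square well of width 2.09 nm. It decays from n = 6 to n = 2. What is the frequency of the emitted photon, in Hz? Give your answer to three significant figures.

E_1 = h²/(8m_eL²) = 1.379×10^-20 J and ΔE = (6² − 2²)E_1 = 4.413×10^-19 J.
f = ΔE/h = 4.413×10^-19/6.626×10^-34 = 6.66×10^14 Hz.

f = 6.66×10^14 Hz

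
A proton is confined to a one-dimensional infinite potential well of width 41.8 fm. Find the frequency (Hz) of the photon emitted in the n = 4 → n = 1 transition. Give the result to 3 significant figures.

f = 4.25×10^20 Hz

E_1 = h²/(8m_pL²) = 1.877×10^-14 J and ΔE = (4² − 1²)E_1 = 2.815×10^-13 J.
f = ΔE/h = 2.815×10^-13/6.626×10^-34 = 4.25×10^20 Hz.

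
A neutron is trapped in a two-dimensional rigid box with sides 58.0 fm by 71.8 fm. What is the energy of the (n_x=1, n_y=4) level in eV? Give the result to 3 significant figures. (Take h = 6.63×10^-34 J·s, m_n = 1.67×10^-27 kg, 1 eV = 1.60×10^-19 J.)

E = 6.99×10^5 eV

For a 2D rectangular well E = (h²/8m_n)·Σ n_i²/L_i² = (6.63×10^-34)²/(8·1.67×10^-27) · [1²/(58.0 fm)² + 4²/(71.8 fm)²].
Evaluating gives E = 1.119×10^-13 J = 6.99×10^5 eV.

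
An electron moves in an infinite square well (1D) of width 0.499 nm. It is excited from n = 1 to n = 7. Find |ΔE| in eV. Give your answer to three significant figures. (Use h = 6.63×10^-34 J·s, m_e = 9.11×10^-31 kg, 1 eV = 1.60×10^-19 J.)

E_1 = h²/(8m_eL²) = 2.422×10^-19 J.
|ΔE| = |1² − 7²|·E_1 = 48·2.422×10^-19 J = 1.163×10^-17 J = 72.7 eV.

|ΔE| = 72.7 eV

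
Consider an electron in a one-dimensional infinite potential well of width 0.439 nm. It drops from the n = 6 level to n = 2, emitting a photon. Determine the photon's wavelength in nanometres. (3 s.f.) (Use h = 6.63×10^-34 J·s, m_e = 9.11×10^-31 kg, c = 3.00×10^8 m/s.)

E_1 = h²/(8m_eL²) = 3.130×10^-19 J, so ΔE = (6² − 2²)E_1 = 1.002×10^-17 J.
λ = hc/ΔE = (6.63×10^-34·3.00×10^8)/1.002×10^-17 = 1.99×10^-8 m = 19.9 nm.

λ = 19.9 nm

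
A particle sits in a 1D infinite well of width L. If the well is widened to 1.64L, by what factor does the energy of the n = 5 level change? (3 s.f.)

E_n ∝ 1/L², so the energy scales by 1/1.64² = 0.372.

0.372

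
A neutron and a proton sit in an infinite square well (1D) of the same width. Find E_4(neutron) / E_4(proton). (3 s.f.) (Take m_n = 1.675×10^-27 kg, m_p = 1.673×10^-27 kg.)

0.999

E_n ∝ 1/m at fixed n and L, so the ratio is m_p/m_n = 1.673×10^-27/1.675×10^-27 = 0.999.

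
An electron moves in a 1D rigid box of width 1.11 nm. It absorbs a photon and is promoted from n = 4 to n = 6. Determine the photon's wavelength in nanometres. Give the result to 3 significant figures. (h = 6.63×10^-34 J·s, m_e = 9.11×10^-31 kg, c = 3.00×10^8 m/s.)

λ = 203 nm

E_1 = h²/(8m_eL²) = 4.895×10^-20 J, so ΔE = (6² − 4²)E_1 = 9.790×10^-19 J.
λ = hc/ΔE = (6.63×10^-34·3.00×10^8)/9.790×10^-19 = 2.03×10^-7 m = 203 nm.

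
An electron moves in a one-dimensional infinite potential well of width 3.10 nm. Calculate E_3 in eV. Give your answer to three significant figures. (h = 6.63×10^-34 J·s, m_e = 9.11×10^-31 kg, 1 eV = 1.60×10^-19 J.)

E_3 = 0.353 eV

For an infinite well E_n = n²h²/(8m_eL²), so E_1 = h²/(8m_eL²) = (6.63×10^-34)²/(8·9.11×10^-31·(3.10×10^-9 m)²) = 6.276×10^-21 J.
Then E_3 = 3²·E_1 = 9·6.276×10^-21 J = 5.648×10^-20 J.
Converting, E_3 = 5.648×10^-20 J / (1.60×10^-19 J/eV) = 0.353 eV.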